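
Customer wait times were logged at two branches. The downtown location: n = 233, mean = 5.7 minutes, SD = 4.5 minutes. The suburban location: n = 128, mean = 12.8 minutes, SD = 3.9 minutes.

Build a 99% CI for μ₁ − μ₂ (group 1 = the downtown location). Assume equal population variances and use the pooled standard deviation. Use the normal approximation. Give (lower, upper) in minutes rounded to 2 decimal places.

s_p = √[((n₁−1)s₁² + (n₂−1)s₂²)/(n₁+n₂−2)] = √[(232·4.5² + 127·3.9²)/359] = 4.2973.
SE = 4.2973·√(1/233 + 1/128) = 0.4728.
With z* = 2.576, margin = 2.576 × 0.4728 = 1.2179.
x̄₁ − x̄₂ = 5.7 − 12.8 = -7.1000; interval -7.1000 ± 1.2179 = (-8.32, -5.88).

(-8.32, -5.88)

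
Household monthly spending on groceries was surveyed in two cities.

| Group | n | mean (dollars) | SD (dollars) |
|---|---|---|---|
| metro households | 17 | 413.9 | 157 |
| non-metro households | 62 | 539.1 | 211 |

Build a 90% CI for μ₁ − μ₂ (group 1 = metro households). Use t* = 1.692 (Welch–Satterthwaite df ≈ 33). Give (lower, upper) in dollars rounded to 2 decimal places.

(-203.98, -46.42)

Standard errors of each mean: 157/√17 = 38.0781 and 211/√62 = 26.7970.
SE(x̄₁ − x̄₂) = √(38.0781² + 26.7970²) = 46.5620 for independent samples with unequal variances.
With t* = 1.692, the margin is 1.692 × 46.5620 = 78.7829.
x̄₁ − x̄₂ = 413.9 − 539.1 = -125.2000; the interval is -125.2000 ± 78.7829 = (-203.98, -46.42).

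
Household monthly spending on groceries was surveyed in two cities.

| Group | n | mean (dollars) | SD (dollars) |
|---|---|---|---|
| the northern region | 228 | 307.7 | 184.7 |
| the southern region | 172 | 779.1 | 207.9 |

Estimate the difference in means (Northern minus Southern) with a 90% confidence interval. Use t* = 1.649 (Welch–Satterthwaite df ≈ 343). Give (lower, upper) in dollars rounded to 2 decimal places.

Standard errors of each mean: 184.7/√228 = 12.2321 and 207.9/√172 = 15.8522.
SE(x̄₁ − x̄₂) = √(12.2321² + 15.8522²) = 20.0229 for independent samples with unequal variances.
With t* = 1.649, the margin is 1.649 × 20.0229 = 33.0178.
x̄₁ − x̄₂ = 307.7 − 779.1 = -471.4000; the interval is -471.4000 ± 33.0178 = (-504.42, -438.38).

(-504.42, -438.38)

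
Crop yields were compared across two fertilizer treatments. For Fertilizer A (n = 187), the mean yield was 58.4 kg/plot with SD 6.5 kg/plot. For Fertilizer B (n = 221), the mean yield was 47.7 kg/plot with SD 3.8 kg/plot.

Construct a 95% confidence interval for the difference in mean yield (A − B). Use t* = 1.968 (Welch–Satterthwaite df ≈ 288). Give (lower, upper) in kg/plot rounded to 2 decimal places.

(9.64, 11.76)

Standard errors of each mean: 6.5/√187 = 0.4753 and 3.8/√221 = 0.2556.
SE(x̄₁ − x̄₂) = √(0.4753² + 0.2556²) = 0.5397 for independent samples with unequal variances.
With t* = 1.968, the margin is 1.968 × 0.5397 = 1.0621.
x̄₁ − x̄₂ = 58.4 − 47.7 = 10.7000; the interval is 10.7000 ± 1.0621 = (9.64, 11.76).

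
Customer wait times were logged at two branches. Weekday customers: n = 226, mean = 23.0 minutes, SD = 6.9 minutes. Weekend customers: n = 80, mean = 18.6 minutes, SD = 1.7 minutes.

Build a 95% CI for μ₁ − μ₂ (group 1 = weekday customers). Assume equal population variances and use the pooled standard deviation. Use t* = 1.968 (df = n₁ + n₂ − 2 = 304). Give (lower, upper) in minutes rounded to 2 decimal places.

Pooled variance s_p² = [225·6.9² + 79·1.7²] / (226+80−2) = 35.9887, so s_p = 5.9991.
SE_diff = s_p·√(1/n₁ + 1/n₂) = 5.9991·√(1/226 + 1/80) = 0.7805.
t* = 1.968; margin = 1.968 × 0.7805 = 1.5360.
Difference = 23.0 − 18.6 = 4.4000.
4.4000 ± 1.5360 → (2.86, 5.94).

(2.86, 5.94)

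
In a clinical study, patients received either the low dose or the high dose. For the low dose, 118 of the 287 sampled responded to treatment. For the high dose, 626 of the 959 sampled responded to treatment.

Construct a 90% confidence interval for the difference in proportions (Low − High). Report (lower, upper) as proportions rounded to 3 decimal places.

First, p̂₁ = 118/287 = 0.4111; p̂₂ = 626/959 = 0.6528.
The two standard errors are √(0.4111×0.5889/287) = 0.02904 and √(0.6528×0.3472/959) = 0.01537.
Because the samples are independent, SE_diff = √(0.02904² + 0.01537²) = 0.03286.
Using z* = 1.645 for 90%, ME = 1.645 × 0.03286 = 0.05405.
p̂₁ − p̂₂ = -0.2417; interval -0.2417 ± 0.05405 gives (-0.296, -0.188).

(-0.296, -0.188)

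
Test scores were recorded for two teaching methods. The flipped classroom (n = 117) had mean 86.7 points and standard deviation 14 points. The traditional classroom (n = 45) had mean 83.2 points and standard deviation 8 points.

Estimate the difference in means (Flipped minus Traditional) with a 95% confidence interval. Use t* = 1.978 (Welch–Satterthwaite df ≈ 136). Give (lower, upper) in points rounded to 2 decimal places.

Standard errors of each mean: 14/√117 = 1.2943 and 8/√45 = 1.1926.
SE(x̄₁ − x̄₂) = √(1.2943² + 1.1926²) = 1.7600 for independent samples with unequal variances.
With t* = 1.978, the margin is 1.978 × 1.7600 = 3.4813.
x̄₁ − x̄₂ = 86.7 − 83.2 = 3.5000; the interval is 3.5000 ± 3.4813 = (0.02, 6.98).

(0.02, 6.98)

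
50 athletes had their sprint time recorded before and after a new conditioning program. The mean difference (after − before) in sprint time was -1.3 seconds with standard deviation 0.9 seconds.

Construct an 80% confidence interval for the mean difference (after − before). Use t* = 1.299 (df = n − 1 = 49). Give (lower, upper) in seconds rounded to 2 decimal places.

Paired design: SE = s_d/√n = 0.9/√50 = 0.1273.
t* = 1.299; margin of error = 1.299 × 0.1273 = 0.1654.
-1.3 ± 0.1654 → (-1.47, -1.13).

(-1.47, -1.13)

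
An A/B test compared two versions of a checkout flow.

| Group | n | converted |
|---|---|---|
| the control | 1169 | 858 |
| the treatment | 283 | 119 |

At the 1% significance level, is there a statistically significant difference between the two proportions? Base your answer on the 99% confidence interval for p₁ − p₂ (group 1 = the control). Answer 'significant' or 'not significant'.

significant

Sample proportions: 858/1169 = 0.7340, 119/283 = 0.4205.
Each SE is √(p̂(1−p̂)/n): √(0.7340·0.2660/1169) = 0.01292 and √(0.4205·0.5795/283) = 0.02934.
SE(p̂₁ − p̂₂) = √(SE₁² + SE₂²) = √(0.0001669264 + 0.0008608356) = 0.03206, since the two samples are independent.
At 99% confidence z* = 2.576; margin = 2.576 × 0.03206 = 0.08259.
The difference is 0.7340 − 0.4205 = 0.3135, so the interval is 0.3135 ± 0.08259 = (0.23091, 0.39609).
The interval (0.23091, 0.39609) does not contain 0, so the difference is significant.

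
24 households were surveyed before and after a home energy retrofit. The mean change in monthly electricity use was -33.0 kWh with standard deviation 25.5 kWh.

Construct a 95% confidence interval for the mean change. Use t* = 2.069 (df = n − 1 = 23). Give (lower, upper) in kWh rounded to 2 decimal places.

Paired design: SE = s_d/√n = 25.5/√24 = 5.2052.
t* = 2.069; margin of error = 2.069 × 5.2052 = 10.7696.
-33.0 ± 10.7696 → (-43.77, -22.23).

(-43.77, -22.23)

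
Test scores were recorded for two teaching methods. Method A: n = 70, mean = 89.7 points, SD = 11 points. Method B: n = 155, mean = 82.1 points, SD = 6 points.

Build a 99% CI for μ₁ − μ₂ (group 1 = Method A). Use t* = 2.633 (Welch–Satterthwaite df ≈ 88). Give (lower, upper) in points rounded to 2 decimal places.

Standard errors of each mean: 11/√70 = 1.3148 and 6/√155 = 0.4819.
SE(x̄₁ − x̄₂) = √(1.3148² + 0.4819²) = 1.4003 for independent samples with unequal variances.
With t* = 2.633, the margin is 2.633 × 1.4003 = 3.6870.
x̄₁ − x̄₂ = 89.7 − 82.1 = 7.6000; the interval is 7.6000 ± 3.6870 = (3.91, 11.29).

(3.91, 11.29)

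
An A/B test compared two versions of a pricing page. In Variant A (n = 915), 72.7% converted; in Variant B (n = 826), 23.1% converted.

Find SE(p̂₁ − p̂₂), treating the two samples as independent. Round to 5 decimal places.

0.02078

The two standard errors are √(0.7270×0.2730/915) = 0.01473 and √(0.2310×0.7690/826) = 0.01466.
Because the samples are independent, SE_diff = √(0.01473² + 0.01466²) = 0.02078.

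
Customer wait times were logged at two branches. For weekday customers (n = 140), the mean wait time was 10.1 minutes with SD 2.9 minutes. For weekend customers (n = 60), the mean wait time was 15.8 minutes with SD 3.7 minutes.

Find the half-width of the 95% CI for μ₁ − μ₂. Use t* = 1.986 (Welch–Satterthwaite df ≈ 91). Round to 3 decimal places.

SE₁ = s₁/√n₁ = 2.9/√140 = 0.2451; SE₂ = 3.7/√60 = 0.4777.
Independent samples, unequal variances: SE_diff = √(SE₁² + SE₂²) = √(0.06007401 + 0.22819729) = 0.5369.
t* = 1.986, so margin of error = 1.986 × 0.5369 = 1.0663.

1.066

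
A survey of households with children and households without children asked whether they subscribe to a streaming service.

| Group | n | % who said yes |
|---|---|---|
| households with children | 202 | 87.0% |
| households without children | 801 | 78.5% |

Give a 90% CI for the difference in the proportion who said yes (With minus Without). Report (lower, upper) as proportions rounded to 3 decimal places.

SE₁ = √(p̂₁(1−p̂₁)/n₁) = √(0.8700·0.1300/202) = 0.02366; SE₂ = √(0.7850·0.2150/801) = 0.01452.
Independent samples: SE of the difference = √(SE₁² + SE₂²) = √(0.0005597956 + 0.0002108304) = 0.02776.
z* for 90% confidence is 1.645, so the margin of error is 1.645 × 0.02776 = 0.04567.
Point estimate p̂₁ − p̂₂ = 0.8700 − 0.7850 = 0.0850.
0.0850 ± 0.04567 → (0.039, 0.131).

(0.039, 0.131)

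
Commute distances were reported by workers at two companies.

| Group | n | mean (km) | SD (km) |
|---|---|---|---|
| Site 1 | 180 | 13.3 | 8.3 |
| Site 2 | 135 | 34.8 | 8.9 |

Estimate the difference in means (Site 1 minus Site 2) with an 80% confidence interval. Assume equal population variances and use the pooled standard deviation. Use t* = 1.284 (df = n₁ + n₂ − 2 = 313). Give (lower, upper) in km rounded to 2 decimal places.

(-22.75, -20.25)

s_p = √[((n₁−1)s₁² + (n₂−1)s₂²)/(n₁+n₂−2)] = √[(179·8.3² + 134·8.9²)/313] = 8.5620.
SE = 8.5620·√(1/180 + 1/135) = 0.9748.
With t* = 1.284, margin = 1.284 × 0.9748 = 1.2516.
x̄₁ − x̄₂ = 13.3 − 34.8 = -21.5000; interval -21.5000 ± 1.2516 = (-22.75, -20.25).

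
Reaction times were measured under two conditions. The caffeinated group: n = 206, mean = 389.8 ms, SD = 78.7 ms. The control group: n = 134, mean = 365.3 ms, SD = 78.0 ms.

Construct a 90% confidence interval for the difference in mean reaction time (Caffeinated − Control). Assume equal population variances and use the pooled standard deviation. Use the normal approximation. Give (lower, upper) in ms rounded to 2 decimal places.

Pooled variance s_p² = [205·78.7² + 133·78.0²] / (206+134−2) = 6150.5280, so s_p = 78.4253.
SE_diff = s_p·√(1/n₁ + 1/n₂) = 78.4253·√(1/206 + 1/134) = 8.7038.
z* = 1.645; margin = 1.645 × 8.7038 = 14.3178.
Difference = 389.8 − 365.3 = 24.5000.
24.5000 ± 14.3178 → (10.18, 38.82).

(10.18, 38.82)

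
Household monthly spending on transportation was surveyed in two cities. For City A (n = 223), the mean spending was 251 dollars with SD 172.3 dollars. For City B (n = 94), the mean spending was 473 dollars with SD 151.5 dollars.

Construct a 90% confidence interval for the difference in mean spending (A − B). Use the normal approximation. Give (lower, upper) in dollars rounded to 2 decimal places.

(-253.95, -190.05)

SE₁ = s₁/√n₁ = 172.3/√223 = 11.5381; SE₂ = 151.5/√94 = 15.6260.
Independent samples, unequal variances: SE_diff = √(SE₁² + SE₂²) = √(133.12775161 + 244.171876) = 19.4242.
z* = 1.645, so margin of error = 1.645 × 19.4242 = 31.9528.
Difference in means = 251 − 473 = -222.0000.
-222.0000 ± 31.9528 → (-253.95, -190.05).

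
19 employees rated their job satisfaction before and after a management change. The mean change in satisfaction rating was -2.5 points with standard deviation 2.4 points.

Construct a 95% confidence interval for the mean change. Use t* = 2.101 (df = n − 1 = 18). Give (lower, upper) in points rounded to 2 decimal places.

(-3.66, -1.34)

This is a matched-pairs design, so SE = s_d/√n = 2.4/√19 = 0.5506.
Margin = 2.101 × 0.5506 = 1.1568; the interval is -2.5 ± 1.1568 = (-3.66, -1.34).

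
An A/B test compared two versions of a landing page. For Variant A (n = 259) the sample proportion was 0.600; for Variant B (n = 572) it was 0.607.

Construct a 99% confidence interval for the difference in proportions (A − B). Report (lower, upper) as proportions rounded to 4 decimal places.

(-0.1014, 0.0874)

The two standard errors are √(0.6000×0.4000/259) = 0.03044 and √(0.6070×0.3930/572) = 0.02042.
Because the samples are independent, SE_diff = √(0.03044² + 0.02042²) = 0.03665.
Using z* = 2.576 for 99%, ME = 2.576 × 0.03665 = 0.09441.
p̂₁ − p̂₂ = -0.0070; interval -0.0070 ± 0.09441 gives (-0.1014, 0.0874).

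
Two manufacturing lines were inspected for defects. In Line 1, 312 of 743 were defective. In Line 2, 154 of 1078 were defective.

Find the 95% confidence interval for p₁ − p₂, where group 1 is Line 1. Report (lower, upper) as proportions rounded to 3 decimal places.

Sample proportions: 312/743 = 0.4199, 154/1078 = 0.1429.
Each SE is √(p̂(1−p̂)/n): √(0.4199·0.5801/743) = 0.01811 and √(0.1429·0.8571/1078) = 0.01066.
SE(p̂₁ − p̂₂) = √(SE₁² + SE₂²) = √(0.0003279721 + 0.0001136356) = 0.02101, since the two samples are independent.
At 95% confidence z* = 1.960; margin = 1.960 × 0.02101 = 0.04118.
The difference is 0.4199 − 0.1429 = 0.2770, so the interval is 0.2770 ± 0.04118 = (0.236, 0.318).

(0.236, 0.318)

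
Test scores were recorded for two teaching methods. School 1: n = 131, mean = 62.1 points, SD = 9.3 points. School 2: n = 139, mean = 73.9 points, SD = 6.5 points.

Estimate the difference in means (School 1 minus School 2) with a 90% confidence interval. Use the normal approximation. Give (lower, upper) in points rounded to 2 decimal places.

Standard errors of each mean: 9.3/√131 = 0.8125 and 6.5/√139 = 0.5513.
SE(x̄₁ − x̄₂) = √(0.8125² + 0.5513²) = 0.9819 for independent samples with unequal variances.
With z* = 1.645, the margin is 1.645 × 0.9819 = 1.6152.
x̄₁ − x̄₂ = 62.1 − 73.9 = -11.8000; the interval is -11.8000 ± 1.6152 = (-13.42, -10.18).

(-13.42, -10.18)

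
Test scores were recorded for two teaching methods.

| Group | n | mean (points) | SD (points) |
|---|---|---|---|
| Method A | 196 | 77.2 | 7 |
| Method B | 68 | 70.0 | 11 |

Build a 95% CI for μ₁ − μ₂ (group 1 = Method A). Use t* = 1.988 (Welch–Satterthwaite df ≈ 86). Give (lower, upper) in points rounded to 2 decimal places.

(4.37, 10.03)

SE₁ = s₁/√n₁ = 7/√196 = 0.5000; SE₂ = 11/√68 = 1.3339.
Independent samples, unequal variances: SE_diff = √(SE₁² + SE₂²) = √(0.25 + 1.77928921) = 1.4245.
t* = 1.988, so margin of error = 1.988 × 1.4245 = 2.8319.
Difference in means = 77.2 − 70.0 = 7.2000.
7.2000 ± 2.8319 → (4.37, 10.03).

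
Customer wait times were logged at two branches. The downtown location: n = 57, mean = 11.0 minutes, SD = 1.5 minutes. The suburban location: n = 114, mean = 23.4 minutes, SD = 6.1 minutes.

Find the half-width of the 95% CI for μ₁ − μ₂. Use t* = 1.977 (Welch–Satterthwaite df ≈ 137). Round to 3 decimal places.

Standard errors of each mean: 1.5/√57 = 0.1987 and 6.1/√114 = 0.5713.
SE(x̄₁ − x̄₂) = √(0.1987² + 0.5713²) = 0.6049 for independent samples with unequal variances.
With t* = 1.977, the margin is 1.977 × 0.6049 = 1.1959.

1.196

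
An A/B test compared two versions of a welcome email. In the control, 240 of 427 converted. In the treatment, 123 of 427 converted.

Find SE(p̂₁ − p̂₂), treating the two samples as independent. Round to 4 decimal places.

Sample proportions: 240/427 = 0.5621, 123/427 = 0.2881.
Each SE is √(p̂(1−p̂)/n): √(0.5621·0.4379/427) = 0.02401 and √(0.2881·0.7119/427) = 0.02192.
SE(p̂₁ − p̂₂) = √(SE₁² + SE₂²) = √(0.0005764801 + 0.0004804864) = 0.03251, since the two samples are independent.

0.0325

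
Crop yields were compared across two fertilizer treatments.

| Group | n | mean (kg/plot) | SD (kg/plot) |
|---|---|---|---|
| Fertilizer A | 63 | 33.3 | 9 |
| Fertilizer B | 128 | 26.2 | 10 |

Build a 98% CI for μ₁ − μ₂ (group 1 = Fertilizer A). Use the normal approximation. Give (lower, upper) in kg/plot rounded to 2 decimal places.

(3.76, 10.44)

SE₁ = s₁/√n₁ = 9/√63 = 1.1339; SE₂ = 10/√128 = 0.8839.
Independent samples, unequal variances: SE_diff = √(SE₁² + SE₂²) = √(1.28572921 + 0.78127921) = 1.4377.
z* = 2.326, so margin of error = 2.326 × 1.4377 = 3.3441.
Difference in means = 33.3 − 26.2 = 7.1000.
7.1000 ± 3.3441 → (3.76, 10.44).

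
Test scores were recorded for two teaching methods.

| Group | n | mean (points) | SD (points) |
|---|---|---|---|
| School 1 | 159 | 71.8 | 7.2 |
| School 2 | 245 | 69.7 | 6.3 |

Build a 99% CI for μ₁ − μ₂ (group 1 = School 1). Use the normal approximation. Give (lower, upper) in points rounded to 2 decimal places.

(0.30, 3.90)

Per-group SEs: s₁/√n₁ = 7.2/√159 = 0.5710, s₂/√n₂ = 6.3/√245 = 0.4025.
Unpooled SE of the difference: √(0.326041 + 0.16200625) = 0.6986.
Margin of error = z* · SE = 2.576 × 0.6986 = 1.7996.
x̄₁ − x̄₂ = 71.8 − 69.7 = 2.1000.
CI: 2.1000 ± 1.7996 = (0.30, 3.90).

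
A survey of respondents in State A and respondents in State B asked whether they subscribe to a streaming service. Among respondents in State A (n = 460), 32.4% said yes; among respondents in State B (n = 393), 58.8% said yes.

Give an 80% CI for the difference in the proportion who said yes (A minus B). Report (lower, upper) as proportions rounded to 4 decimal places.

Each SE is √(p̂(1−p̂)/n): √(0.3240·0.6760/460) = 0.02182 and √(0.5880·0.4120/393) = 0.02483.
SE(p̂₁ − p̂₂) = √(SE₁² + SE₂²) = √(0.0004761124 + 0.0006165289) = 0.03306, since the two samples are independent.
At 80% confidence z* = 1.282; margin = 1.282 × 0.03306 = 0.04238.
The difference is 0.3240 − 0.5880 = -0.2640, so the interval is -0.2640 ± 0.04238 = (-0.3064, -0.2216).

(-0.3064, -0.2216)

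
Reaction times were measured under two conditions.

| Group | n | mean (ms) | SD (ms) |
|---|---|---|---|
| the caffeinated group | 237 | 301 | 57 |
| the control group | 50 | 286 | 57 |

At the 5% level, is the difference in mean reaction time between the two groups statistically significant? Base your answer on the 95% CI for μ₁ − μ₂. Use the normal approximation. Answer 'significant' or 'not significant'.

not significant

Standard errors of each mean: 57/√237 = 3.7025 and 57/√50 = 8.0610.
SE(x̄₁ − x̄₂) = √(3.7025² + 8.0610²) = 8.8706 for independent samples with unequal variances.
With z* = 1.960, the margin is 1.960 × 8.8706 = 17.3864.
x̄₁ − x̄₂ = 301 − 286 = 15.0000; the interval is 15.0000 ± 17.3864 = (-2.3864, 32.3864).
The interval (-2.3864, 32.3864) contains 0, so the difference is not significant.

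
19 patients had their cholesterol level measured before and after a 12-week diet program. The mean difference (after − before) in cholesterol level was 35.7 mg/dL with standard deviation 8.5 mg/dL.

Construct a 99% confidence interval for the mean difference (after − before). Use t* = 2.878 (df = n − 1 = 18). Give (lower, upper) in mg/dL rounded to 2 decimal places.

(30.09, 41.31)

Paired design: SE = s_d/√n = 8.5/√19 = 1.9500.
t* = 2.878; margin of error = 2.878 × 1.9500 = 5.6121.
35.7 ± 5.6121 → (30.09, 41.31).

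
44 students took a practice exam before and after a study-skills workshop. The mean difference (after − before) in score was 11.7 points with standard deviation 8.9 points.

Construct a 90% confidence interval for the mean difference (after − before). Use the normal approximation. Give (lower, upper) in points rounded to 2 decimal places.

(9.49, 13.91)

This is a matched-pairs design, so SE = s_d/√n = 8.9/√44 = 1.3417.
Margin = 1.645 × 1.3417 = 2.2071; the interval is 11.7 ± 2.2071 = (9.49, 13.91).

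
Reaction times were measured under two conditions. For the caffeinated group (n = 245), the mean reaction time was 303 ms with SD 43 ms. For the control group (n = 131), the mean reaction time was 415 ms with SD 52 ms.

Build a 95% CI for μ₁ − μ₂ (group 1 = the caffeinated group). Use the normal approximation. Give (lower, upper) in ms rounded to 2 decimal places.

SE₁ = s₁/√n₁ = 43/√245 = 2.7472; SE₂ = 52/√131 = 4.5433.
Independent samples, unequal variances: SE_diff = √(SE₁² + SE₂²) = √(7.54710784 + 20.64157489) = 5.3093.
z* = 1.960, so margin of error = 1.960 × 5.3093 = 10.4062.
Difference in means = 303 − 415 = -112.0000.
-112.0000 ± 10.4062 → (-122.41, -101.59).

(-122.41, -101.59)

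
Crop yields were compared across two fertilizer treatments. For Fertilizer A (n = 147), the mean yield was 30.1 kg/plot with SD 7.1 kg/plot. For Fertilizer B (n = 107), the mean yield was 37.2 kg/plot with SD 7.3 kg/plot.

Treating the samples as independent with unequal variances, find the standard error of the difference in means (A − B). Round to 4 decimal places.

0.9170

SE₁ = s₁/√n₁ = 7.1/√147 = 0.5856; SE₂ = 7.3/√107 = 0.7057.
Independent samples, unequal variances: SE_diff = √(SE₁² + SE₂²) = √(0.34292736 + 0.49801249) = 0.9170.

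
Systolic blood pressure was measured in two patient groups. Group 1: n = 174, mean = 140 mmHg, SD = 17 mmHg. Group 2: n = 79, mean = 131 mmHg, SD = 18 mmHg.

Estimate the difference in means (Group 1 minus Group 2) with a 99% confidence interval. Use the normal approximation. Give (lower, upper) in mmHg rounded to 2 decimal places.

(2.82, 15.18)

Per-group SEs: s₁/√n₁ = 17/√174 = 1.2888, s₂/√n₂ = 18/√79 = 2.0252.
Unpooled SE of the difference: √(1.66100544 + 4.10143504) = 2.4005.
Margin of error = z* · SE = 2.576 × 2.4005 = 6.1837.
x̄₁ − x̄₂ = 140 − 131 = 9.0000.
CI: 9.0000 ± 6.1837 = (2.82, 15.18).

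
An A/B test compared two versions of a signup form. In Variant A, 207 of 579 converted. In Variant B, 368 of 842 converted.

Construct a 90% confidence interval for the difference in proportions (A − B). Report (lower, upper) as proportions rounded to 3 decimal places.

p̂₁ = 207/579 = 0.3575 and p̂₂ = 368/842 = 0.4371.
SE₁ = √(p̂₁(1−p̂₁)/n₁) = √(0.3575·0.6425/579) = 0.01992; SE₂ = √(0.4371·0.5629/842) = 0.01709.
Independent samples: SE of the difference = √(SE₁² + SE₂²) = √(0.0003968064 + 0.0002920681) = 0.02625.
z* for 90% confidence is 1.645, so the margin of error is 1.645 × 0.02625 = 0.04318.
Point estimate p̂₁ − p̂₂ = 0.3575 − 0.4371 = -0.0796.
-0.0796 ± 0.04318 → (-0.123, -0.036).

(-0.123, -0.036)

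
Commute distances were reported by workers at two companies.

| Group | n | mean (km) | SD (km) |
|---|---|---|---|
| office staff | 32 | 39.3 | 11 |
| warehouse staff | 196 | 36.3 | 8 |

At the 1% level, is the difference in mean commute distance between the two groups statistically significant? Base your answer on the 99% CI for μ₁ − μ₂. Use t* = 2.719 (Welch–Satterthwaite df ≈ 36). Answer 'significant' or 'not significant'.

SE₁ = s₁/√n₁ = 11/√32 = 1.9445; SE₂ = 8/√196 = 0.5714.
Independent samples, unequal variances: SE_diff = √(SE₁² + SE₂²) = √(3.78108025 + 0.32649796) = 2.0267.
t* = 2.719, so margin of error = 2.719 × 2.0267 = 5.5106.
Difference in means = 39.3 − 36.3 = 3.0000.
3.0000 ± 5.5106 → (-2.5106, 8.5106).
The interval (-2.5106, 8.5106) contains 0, so the difference is not significant.

not significant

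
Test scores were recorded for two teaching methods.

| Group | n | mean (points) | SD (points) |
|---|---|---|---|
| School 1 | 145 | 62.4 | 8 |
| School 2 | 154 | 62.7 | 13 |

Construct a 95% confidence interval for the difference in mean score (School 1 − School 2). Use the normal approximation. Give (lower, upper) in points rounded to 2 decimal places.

SE₁ = s₁/√n₁ = 8/√145 = 0.6644; SE₂ = 13/√154 = 1.0476.
Independent samples, unequal variances: SE_diff = √(SE₁² + SE₂²) = √(0.44142736 + 1.09746576) = 1.2405.
z* = 1.960, so margin of error = 1.960 × 1.2405 = 2.4314.
Difference in means = 62.4 − 62.7 = -0.3000.
-0.3000 ± 2.4314 → (-2.73, 2.13).

(-2.73, 2.13)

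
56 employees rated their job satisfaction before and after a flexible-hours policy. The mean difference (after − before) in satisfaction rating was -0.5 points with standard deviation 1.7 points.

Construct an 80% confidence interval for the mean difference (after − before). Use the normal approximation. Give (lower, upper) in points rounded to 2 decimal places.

(-0.79, -0.21)

This is a matched-pairs design, so SE = s_d/√n = 1.7/√56 = 0.2272.
Margin = 1.282 × 0.2272 = 0.2913; the interval is -0.5 ± 0.2913 = (-0.79, -0.21).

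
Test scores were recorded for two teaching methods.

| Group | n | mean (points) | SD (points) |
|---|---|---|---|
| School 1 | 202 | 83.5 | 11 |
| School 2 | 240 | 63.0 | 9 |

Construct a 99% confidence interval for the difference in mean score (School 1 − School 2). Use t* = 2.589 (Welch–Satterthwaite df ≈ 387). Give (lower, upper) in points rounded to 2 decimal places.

(17.99, 23.01)

Standard errors of each mean: 11/√202 = 0.7740 and 9/√240 = 0.5809.
SE(x̄₁ − x̄₂) = √(0.7740² + 0.5809²) = 0.9677 for independent samples with unequal variances.
With t* = 2.589, the margin is 2.589 × 0.9677 = 2.5054.
x̄₁ − x̄₂ = 83.5 − 63.0 = 20.5000; the interval is 20.5000 ± 2.5054 = (17.99, 23.01).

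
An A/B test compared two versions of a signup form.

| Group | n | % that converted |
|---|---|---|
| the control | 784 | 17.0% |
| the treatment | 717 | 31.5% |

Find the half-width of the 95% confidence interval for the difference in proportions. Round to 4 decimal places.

0.0430

Each SE is √(p̂(1−p̂)/n): √(0.1700·0.8300/784) = 0.01342 and √(0.3150·0.6850/717) = 0.01735.
SE(p̂₁ − p̂₂) = √(SE₁² + SE₂²) = √(0.0001800964 + 0.0003010225) = 0.02193, since the two samples are independent.
At 95% confidence z* = 1.960; margin = 1.960 × 0.02193 = 0.04298.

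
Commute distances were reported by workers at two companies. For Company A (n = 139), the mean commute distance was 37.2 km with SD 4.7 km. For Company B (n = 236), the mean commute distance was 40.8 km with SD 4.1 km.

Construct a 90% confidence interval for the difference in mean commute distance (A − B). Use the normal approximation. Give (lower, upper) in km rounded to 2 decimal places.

Standard errors of each mean: 4.7/√139 = 0.3986 and 4.1/√236 = 0.2669.
SE(x̄₁ − x̄₂) = √(0.3986² + 0.2669²) = 0.4797 for independent samples with unequal variances.
With z* = 1.645, the margin is 1.645 × 0.4797 = 0.7891.
x̄₁ − x̄₂ = 37.2 − 40.8 = -3.6000; the interval is -3.6000 ± 0.7891 = (-4.39, -2.81).

(-4.39, -2.81)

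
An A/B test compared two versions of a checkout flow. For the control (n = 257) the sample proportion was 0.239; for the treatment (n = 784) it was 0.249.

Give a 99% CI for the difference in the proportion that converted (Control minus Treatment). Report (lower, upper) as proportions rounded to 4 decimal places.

Each SE is √(p̂(1−p̂)/n): √(0.2390·0.7610/257) = 0.02660 and √(0.2490·0.7510/784) = 0.01544.
SE(p̂₁ − p̂₂) = √(SE₁² + SE₂²) = √(0.00070756 + 0.0002383936) = 0.03076, since the two samples are independent.
At 99% confidence z* = 2.576; margin = 2.576 × 0.03076 = 0.07924.
The difference is 0.2390 − 0.2490 = -0.0100, so the interval is -0.0100 ± 0.07924 = (-0.0892, 0.0692).

(-0.0892, 0.0692)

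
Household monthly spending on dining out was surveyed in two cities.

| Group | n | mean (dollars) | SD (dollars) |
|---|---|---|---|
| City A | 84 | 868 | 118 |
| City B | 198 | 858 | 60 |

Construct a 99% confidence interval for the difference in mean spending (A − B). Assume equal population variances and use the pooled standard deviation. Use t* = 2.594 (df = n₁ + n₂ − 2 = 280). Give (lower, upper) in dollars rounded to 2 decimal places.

Pooled variance s_p² = [83·118² + 197·60²] / (84+198−2) = 6660.3286, so s_p = 81.6108.
SE_diff = s_p·√(1/n₁ + 1/n₂) = 81.6108·√(1/84 + 1/198) = 10.6267.
t* = 2.594; margin = 2.594 × 10.6267 = 27.5657.
Difference = 868 − 858 = 10.0000.
10.0000 ± 27.5657 → (-17.57, 37.57).

(-17.57, 37.57)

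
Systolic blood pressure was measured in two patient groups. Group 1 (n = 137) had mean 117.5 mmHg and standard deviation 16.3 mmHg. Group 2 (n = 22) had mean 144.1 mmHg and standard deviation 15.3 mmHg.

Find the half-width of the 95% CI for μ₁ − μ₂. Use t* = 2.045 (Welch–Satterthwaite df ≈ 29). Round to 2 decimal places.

SE₁ = s₁/√n₁ = 16.3/√137 = 1.3926; SE₂ = 15.3/√22 = 3.2620.
Independent samples, unequal variances: SE_diff = √(SE₁² + SE₂²) = √(1.93933476 + 10.640644) = 3.5468.
t* = 2.045, so margin of error = 2.045 × 3.5468 = 7.2532.

7.25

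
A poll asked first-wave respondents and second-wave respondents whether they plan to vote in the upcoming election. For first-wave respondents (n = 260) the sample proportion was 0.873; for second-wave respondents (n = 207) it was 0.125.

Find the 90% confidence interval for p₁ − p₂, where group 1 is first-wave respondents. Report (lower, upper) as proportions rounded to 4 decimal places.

The two standard errors are √(0.8730×0.1270/260) = 0.02065 and √(0.1250×0.8750/207) = 0.02299.
Because the samples are independent, SE_diff = √(0.02065² + 0.02299²) = 0.03090.
Using z* = 1.645 for 90%, ME = 1.645 × 0.03090 = 0.05083.
p̂₁ − p̂₂ = 0.7480; interval 0.7480 ± 0.05083 gives (0.6972, 0.7988).

(0.6972, 0.7988)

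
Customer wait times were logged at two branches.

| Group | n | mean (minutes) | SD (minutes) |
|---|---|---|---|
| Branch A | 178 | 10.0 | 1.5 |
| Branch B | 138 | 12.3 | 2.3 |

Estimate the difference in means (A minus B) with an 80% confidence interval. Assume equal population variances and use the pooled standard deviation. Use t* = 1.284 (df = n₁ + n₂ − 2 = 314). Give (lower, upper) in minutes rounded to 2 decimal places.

(-2.58, -2.02)

Pooled variance s_p² = [177·1.5² + 137·2.3²] / (178+138−2) = 3.5764, so s_p = 1.8911.
SE_diff = s_p·√(1/n₁ + 1/n₂) = 1.8911·√(1/178 + 1/138) = 0.2145.
t* = 1.284; margin = 1.284 × 0.2145 = 0.2754.
Difference = 10.0 − 12.3 = -2.3000.
-2.3000 ± 0.2754 → (-2.58, -2.02).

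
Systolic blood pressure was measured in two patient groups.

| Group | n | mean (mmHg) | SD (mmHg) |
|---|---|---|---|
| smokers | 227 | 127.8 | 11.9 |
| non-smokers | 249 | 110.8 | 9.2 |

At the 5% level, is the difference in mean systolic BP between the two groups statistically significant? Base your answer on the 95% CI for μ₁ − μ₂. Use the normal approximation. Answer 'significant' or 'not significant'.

Per-group SEs: s₁/√n₁ = 11.9/√227 = 0.7898, s₂/√n₂ = 9.2/√249 = 0.5830.
Unpooled SE of the difference: √(0.62378404 + 0.339889) = 0.9817.
Margin of error = z* · SE = 1.960 × 0.9817 = 1.9241.
x̄₁ − x̄₂ = 127.8 − 110.8 = 17.0000.
CI: 17.0000 ± 1.9241 = (15.0759, 18.9241).
The interval (15.0759, 18.9241) does not contain 0, so the difference is significant.

significant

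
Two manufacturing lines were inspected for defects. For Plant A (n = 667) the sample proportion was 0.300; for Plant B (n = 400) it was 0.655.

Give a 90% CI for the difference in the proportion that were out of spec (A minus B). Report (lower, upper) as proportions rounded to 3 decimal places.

(-0.404, -0.306)

Each SE is √(p̂(1−p̂)/n): √(0.3000·0.7000/667) = 0.01774 and √(0.6550·0.3450/400) = 0.02377.
SE(p̂₁ − p̂₂) = √(SE₁² + SE₂²) = √(0.0003147076 + 0.0005650129) = 0.02966, since the two samples are independent.
At 90% confidence z* = 1.645; margin = 1.645 × 0.02966 = 0.04879.
The difference is 0.3000 − 0.6550 = -0.3550, so the interval is -0.3550 ± 0.04879 = (-0.404, -0.306).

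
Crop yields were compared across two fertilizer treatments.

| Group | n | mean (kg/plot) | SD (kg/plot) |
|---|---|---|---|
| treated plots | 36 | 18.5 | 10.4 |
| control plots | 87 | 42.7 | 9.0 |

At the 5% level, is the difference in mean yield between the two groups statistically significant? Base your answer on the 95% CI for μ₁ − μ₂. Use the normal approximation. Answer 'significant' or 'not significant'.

Standard errors of each mean: 10.4/√36 = 1.7333 and 9.0/√87 = 0.9649.
SE(x̄₁ − x̄₂) = √(1.7333² + 0.9649²) = 1.9838 for independent samples with unequal variances.
With z* = 1.960, the margin is 1.960 × 1.9838 = 3.8882.
x̄₁ − x̄₂ = 18.5 − 42.7 = -24.2000; the interval is -24.2000 ± 3.8882 = (-28.0882, -20.3118).
The interval (-28.0882, -20.3118) does not contain 0, so the difference is significant.

significant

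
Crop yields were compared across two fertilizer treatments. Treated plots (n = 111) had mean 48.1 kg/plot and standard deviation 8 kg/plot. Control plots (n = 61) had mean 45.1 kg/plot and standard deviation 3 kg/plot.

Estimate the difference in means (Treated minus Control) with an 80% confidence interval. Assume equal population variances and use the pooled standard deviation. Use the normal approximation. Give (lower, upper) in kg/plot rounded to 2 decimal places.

Pooled variance s_p² = [110·8² + 60·3²] / (111+61−2) = 44.5882, so s_p = 6.6774.
SE_diff = s_p·√(1/n₁ + 1/n₂) = 6.6774·√(1/111 + 1/61) = 1.0643.
z* = 1.282; margin = 1.282 × 1.0643 = 1.3644.
Difference = 48.1 − 45.1 = 3.0000.
3.0000 ± 1.3644 → (1.64, 4.36).

(1.64, 4.36)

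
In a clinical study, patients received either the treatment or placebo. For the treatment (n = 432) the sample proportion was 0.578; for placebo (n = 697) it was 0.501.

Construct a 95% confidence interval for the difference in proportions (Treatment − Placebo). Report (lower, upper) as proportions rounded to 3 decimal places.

(0.017, 0.137)

SE₁ = √(p̂₁(1−p̂₁)/n₁) = √(0.5780·0.4220/432) = 0.02376; SE₂ = √(0.5010·0.4990/697) = 0.01894.
Independent samples: SE of the difference = √(SE₁² + SE₂²) = √(0.0005645376 + 0.0003587236) = 0.03039.
z* for 95% confidence is 1.960, so the margin of error is 1.960 × 0.03039 = 0.05956.
Point estimate p̂₁ − p̂₂ = 0.5780 − 0.5010 = 0.0770.
0.0770 ± 0.05956 → (0.017, 0.137).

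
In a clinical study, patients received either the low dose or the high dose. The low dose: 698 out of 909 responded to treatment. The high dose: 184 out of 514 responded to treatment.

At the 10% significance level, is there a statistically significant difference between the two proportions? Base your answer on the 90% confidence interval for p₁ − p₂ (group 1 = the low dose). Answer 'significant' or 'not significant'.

Sample proportions: 698/909 = 0.7679, 184/514 = 0.3580.
Each SE is √(p̂(1−p̂)/n): √(0.7679·0.2321/909) = 0.01400 and √(0.3580·0.6420/514) = 0.02115.
SE(p̂₁ − p̂₂) = √(SE₁² + SE₂²) = √(0.000196 + 0.0004473225) = 0.02536, since the two samples are independent.
At 90% confidence z* = 1.645; margin = 1.645 × 0.02536 = 0.04172.
The difference is 0.7679 − 0.3580 = 0.4099, so the interval is 0.4099 ± 0.04172 = (0.36818, 0.45162).
The interval (0.36818, 0.45162) does not contain 0, so the difference is significant.

significant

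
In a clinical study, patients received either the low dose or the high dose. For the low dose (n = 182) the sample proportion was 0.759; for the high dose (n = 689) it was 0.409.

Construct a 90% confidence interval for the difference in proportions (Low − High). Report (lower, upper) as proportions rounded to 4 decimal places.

(0.2894, 0.4106)

SE₁ = √(p̂₁(1−p̂₁)/n₁) = √(0.7590·0.2410/182) = 0.03170; SE₂ = √(0.4090·0.5910/689) = 0.01873.
Independent samples: SE of the difference = √(SE₁² + SE₂²) = √(0.00100489 + 0.0003508129) = 0.03682.
z* for 90% confidence is 1.645, so the margin of error is 1.645 × 0.03682 = 0.06057.
Point estimate p̂₁ − p̂₂ = 0.7590 − 0.4090 = 0.3500.
0.3500 ± 0.06057 → (0.2894, 0.4106).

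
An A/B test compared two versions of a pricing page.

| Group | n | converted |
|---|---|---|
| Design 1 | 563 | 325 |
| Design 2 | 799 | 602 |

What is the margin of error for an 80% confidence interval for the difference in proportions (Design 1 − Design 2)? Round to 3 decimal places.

Sample proportions: 325/563 = 0.5773, 602/799 = 0.7534.
Each SE is √(p̂(1−p̂)/n): √(0.5773·0.4227/563) = 0.02082 and √(0.7534·0.2466/799) = 0.01525.
SE(p̂₁ − p̂₂) = √(SE₁² + SE₂²) = √(0.0004334724 + 0.0002325625) = 0.02581, since the two samples are independent.
At 80% confidence z* = 1.282; margin = 1.282 × 0.02581 = 0.03309.

0.033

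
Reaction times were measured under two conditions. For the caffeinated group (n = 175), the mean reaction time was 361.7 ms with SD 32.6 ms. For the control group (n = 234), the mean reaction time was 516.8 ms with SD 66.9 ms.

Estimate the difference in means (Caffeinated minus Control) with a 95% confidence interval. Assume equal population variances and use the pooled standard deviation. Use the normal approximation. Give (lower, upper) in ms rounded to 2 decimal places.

Pooled variance s_p² = [174·32.6² + 233·66.9²] / (175+234−2) = 3016.5537, so s_p = 54.9232.
SE_diff = s_p·√(1/n₁ + 1/n₂) = 54.9232·√(1/175 + 1/234) = 5.4890.
z* = 1.960; margin = 1.960 × 5.4890 = 10.7584.
Difference = 361.7 − 516.8 = -155.1000.
-155.1000 ± 10.7584 → (-165.86, -144.34).

(-165.86, -144.34)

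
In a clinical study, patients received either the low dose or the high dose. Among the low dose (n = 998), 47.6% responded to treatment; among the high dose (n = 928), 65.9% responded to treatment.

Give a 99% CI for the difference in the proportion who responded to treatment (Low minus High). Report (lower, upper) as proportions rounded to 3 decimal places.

(-0.240, -0.126)

The two standard errors are √(0.4760×0.5240/998) = 0.01581 and √(0.6590×0.3410/928) = 0.01556.
Because the samples are independent, SE_diff = √(0.01581² + 0.01556²) = 0.02218.
Using z* = 2.576 for 99%, ME = 2.576 × 0.02218 = 0.05714.
p̂₁ − p̂₂ = -0.1830; interval -0.1830 ± 0.05714 gives (-0.240, -0.126).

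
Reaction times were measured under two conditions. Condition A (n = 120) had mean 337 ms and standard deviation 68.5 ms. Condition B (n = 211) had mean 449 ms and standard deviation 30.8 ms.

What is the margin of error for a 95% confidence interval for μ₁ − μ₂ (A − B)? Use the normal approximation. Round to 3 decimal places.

Standard errors of each mean: 68.5/√120 = 6.2532 and 30.8/√211 = 2.1204.
SE(x̄₁ − x̄₂) = √(6.2532² + 2.1204²) = 6.6029 for independent samples with unequal variances.
With z* = 1.960, the margin is 1.960 × 6.6029 = 12.9417.

12.942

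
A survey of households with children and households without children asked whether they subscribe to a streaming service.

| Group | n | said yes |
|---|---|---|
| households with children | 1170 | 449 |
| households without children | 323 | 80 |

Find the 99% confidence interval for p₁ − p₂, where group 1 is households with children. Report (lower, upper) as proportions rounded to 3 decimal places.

(0.064, 0.208)

Sample proportions: 449/1170 = 0.3838, 80/323 = 0.2477.
Each SE is √(p̂(1−p̂)/n): √(0.3838·0.6162/1170) = 0.01422 and √(0.2477·0.7523/323) = 0.02402.
SE(p̂₁ − p̂₂) = √(SE₁² + SE₂²) = √(0.0002022084 + 0.0005769604) = 0.02791, since the two samples are independent.
At 99% confidence z* = 2.576; margin = 2.576 × 0.02791 = 0.07190.
The difference is 0.3838 − 0.2477 = 0.1361, so the interval is 0.1361 ± 0.07190 = (0.064, 0.208).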